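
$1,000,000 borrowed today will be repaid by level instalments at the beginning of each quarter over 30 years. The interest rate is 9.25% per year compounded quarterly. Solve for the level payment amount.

Level annuity due; solve PV = PMT × [(1 − (1+r)^−n)/r] × (1+r) for PMT.
Periodic rate r = 0.0925/4 per quarter; n is counted in quarters.
With n = 120: PMT = 1,000,000 / ([(1 − (1+r)^−n)/r] × (1+r)) = $24,156.84

$24,156.84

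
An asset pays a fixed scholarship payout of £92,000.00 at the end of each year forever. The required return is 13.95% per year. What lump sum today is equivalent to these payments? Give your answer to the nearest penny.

£659,498.21

Periodic rate r = 0.1395 per year.
Level perpetuity: PV = PMT / r = 92,000 / (0.1395) = £659,498.21.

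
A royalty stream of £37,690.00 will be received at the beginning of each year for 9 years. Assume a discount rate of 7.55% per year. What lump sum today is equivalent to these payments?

This is an annuity due: 9 payments of £37,690.00 at the beginning of each year.
Periodic rate r = 0.0755 per year.
PV = PMT × [(1 − (1+r)^−n)/r] × (1+r) = 37,690 × [1 − (1+r)^−9] / r × (1+r) = £258,029.10

£258,029.10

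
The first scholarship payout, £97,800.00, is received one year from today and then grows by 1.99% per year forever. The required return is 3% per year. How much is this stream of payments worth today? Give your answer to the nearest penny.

£9,683,168.32

Periodic rate r = 0.03 per year.
Growing perpetuity (Gordon): PV = PMT₁ / (r − g) = 97,800 / (r − 0.0199) = £9,683,168.32.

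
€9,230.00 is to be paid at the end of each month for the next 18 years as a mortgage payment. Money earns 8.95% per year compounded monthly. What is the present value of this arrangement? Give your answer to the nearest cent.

€988,938.13

This is an ordinary annuity: 216 payments of €9,230.00 at the end of each month.
Periodic rate r = 0.0895/12 per month; n is counted in months.
PV = PMT × [(1 − (1+r)^−n)/r] = 9,230 × [1 − (1+r)^−216] / r = €988,938.13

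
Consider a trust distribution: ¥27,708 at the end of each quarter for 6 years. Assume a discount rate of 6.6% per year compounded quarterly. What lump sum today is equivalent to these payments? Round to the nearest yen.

¥545,453

This is an ordinary annuity: 24 payments of ¥27,708 at the end of each quarter.
Periodic rate r = 0.066/4 per quarter; n is counted in quarters.
PV = PMT × [(1 − (1+r)^−n)/r] = 27,708 × [1 − (1+r)^−24] / r = ¥545,453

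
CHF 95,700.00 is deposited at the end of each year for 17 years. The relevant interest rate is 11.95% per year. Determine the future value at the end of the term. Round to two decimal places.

CHF 4,656,159.95

This is an ordinary annuity: 17 deposits of CHF 95,700.00 at the end of each year.
Periodic rate r = 0.1195 per year.
FV = PMT × [((1+r)^n − 1)/r] = 95,700 × [(1+r)^17 − 1] / r = CHF 4,656,159.95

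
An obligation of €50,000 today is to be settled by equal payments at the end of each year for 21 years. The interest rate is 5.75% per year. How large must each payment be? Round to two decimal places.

€4,161.30

Level ordinary annuity; solve PV = PMT × [(1 − (1+r)^−n)/r] for PMT.
Periodic rate r = 0.0575 per year.
With n = 21: PMT = 50,000 / ([(1 − (1+r)^−n)/r]) = €4,161.30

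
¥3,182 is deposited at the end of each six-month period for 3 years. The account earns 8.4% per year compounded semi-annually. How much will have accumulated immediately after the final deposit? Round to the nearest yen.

This is an ordinary annuity: 6 deposits of ¥3,182 at the end of each six-month period.
Periodic rate r = 0.084/2 per half-year; n is counted in half-years.
FV = PMT × [((1+r)^n − 1)/r] = 3,182 × [(1+r)^6 − 1] / r = ¥21,213

¥21,213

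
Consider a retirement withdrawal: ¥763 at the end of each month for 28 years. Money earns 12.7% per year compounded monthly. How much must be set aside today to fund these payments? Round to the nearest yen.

This is an ordinary annuity: 336 payments of ¥763 at the end of each month.
Periodic rate r = 0.127/12 per month; n is counted in months.
PV = PMT × [(1 − (1+r)^−n)/r] = 763 × [1 − (1+r)^−336] / r = ¥69,997

¥69,997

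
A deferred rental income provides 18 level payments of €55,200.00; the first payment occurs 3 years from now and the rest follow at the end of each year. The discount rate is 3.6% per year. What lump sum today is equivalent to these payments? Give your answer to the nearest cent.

€672,760.94

Ordinary annuity of 18 payments, first payment at period 3.
Periodic rate r = 0.036 per year.
The ordinary-annuity PV formula values the stream one period before the first payment (period 2); discount that back 2 periods:
PV₀ = 55,200 × [1 − (1+r)^−18] / r × (1+r)^−2 = €672,760.94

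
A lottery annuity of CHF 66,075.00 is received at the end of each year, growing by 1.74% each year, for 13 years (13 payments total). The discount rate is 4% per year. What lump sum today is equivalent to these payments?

CHF 726,380.16

Periodic rate r = 0.04 per year.
Growing ordinary annuity: PV = PMT₁ × [1 − ((1+g)/(1+r))^n] / (r − g) = 66,075 × [1 − ((1+0.0174)/(1+r))^13] / (r − 0.0174) = CHF 726,380.16.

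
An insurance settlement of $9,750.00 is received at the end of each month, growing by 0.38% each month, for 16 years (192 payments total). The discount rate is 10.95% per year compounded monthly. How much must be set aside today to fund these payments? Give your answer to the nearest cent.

$1,167,987.69

Periodic rate r = 0.1095/12 per month; n is counted in months.
Growing ordinary annuity: PV = PMT₁ × [1 − ((1+g)/(1+r))^n] / (r − g) = 9,750 × [1 − ((1+0.0038)/(1+r))^192] / (r − 0.0038) = $1,167,987.69.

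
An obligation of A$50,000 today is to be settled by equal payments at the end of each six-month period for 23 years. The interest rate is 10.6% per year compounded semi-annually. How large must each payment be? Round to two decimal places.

Level ordinary annuity; solve PV = PMT × [(1 − (1+r)^−n)/r] for PMT.
Periodic rate r = 0.106/2 per half-year; n is counted in half-years.
With n = 46: PMT = 50,000 / ([(1 − (1+r)^−n)/r]) = A$2,921.59

A$2,921.59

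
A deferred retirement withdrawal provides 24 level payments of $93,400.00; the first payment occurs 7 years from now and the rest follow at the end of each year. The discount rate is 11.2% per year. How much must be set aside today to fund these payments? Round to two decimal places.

Ordinary annuity of 24 payments, first payment at period 7.
Periodic rate r = 0.112 per year.
The ordinary-annuity PV formula values the stream one period before the first payment (period 6); discount that back 6 periods:
PV₀ = 93,400 × [1 − (1+r)^−24] / r × (1+r)^−6 = $406,549.29

$406,549.29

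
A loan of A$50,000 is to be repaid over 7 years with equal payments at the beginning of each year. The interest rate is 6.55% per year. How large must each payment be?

A$8,571.21

Level annuity due; solve PV = PMT × [(1 − (1+r)^−n)/r] × (1+r) for PMT.
Periodic rate r = 0.0655 per year.
With n = 7: PMT = 50,000 / ([(1 − (1+r)^−n)/r] × (1+r)) = A$8,571.21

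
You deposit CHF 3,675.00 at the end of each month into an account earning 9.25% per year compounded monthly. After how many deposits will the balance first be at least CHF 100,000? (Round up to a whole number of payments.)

Periodic rate r = 0.0925/12 per month; n is counted in months.
Ordinary annuity FV: 100,000 = 3,675 × [((1+r)^n − 1)/r].
(1+r)^n = 1 + 100,000 × r / 3,675, so n = ln(1 + 100,000·r/3,675) / ln(1+r) = 24.80.
Round up to a whole number of payments: n = 25.

25 payments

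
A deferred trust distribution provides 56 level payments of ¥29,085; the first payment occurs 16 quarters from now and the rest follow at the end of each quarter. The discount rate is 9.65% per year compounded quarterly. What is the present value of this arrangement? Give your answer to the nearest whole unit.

Ordinary annuity of 56 payments, first payment at period 16.
Periodic rate r = 0.0965/4 per quarter; n is counted in quarters.
The ordinary-annuity PV formula values the stream one period before the first payment (period 15); discount that back 15 periods:
PV₀ = 29,085 × [1 − (1+r)^−56] / r × (1+r)^−15 = ¥621,263

¥621,263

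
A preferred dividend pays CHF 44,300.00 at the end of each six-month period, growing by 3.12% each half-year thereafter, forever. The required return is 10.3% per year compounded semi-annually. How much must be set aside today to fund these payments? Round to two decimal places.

CHF 2,182,266.01

Periodic rate r = 0.103/2 per half-year.
Growing perpetuity (Gordon): PV = PMT₁ / (r − g) = 44,300 / (r − 0.0312) = CHF 2,182,266.01.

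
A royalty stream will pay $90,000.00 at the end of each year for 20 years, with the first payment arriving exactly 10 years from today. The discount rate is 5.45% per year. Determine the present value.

$669,897.90

Ordinary annuity of 20 payments, first payment at period 10.
Periodic rate r = 0.0545 per year.
The ordinary-annuity PV formula values the stream one period before the first payment (period 9); discount that back 9 periods:
PV₀ = 90,000 × [1 − (1+r)^−20] / r × (1+r)^−9 = $669,897.90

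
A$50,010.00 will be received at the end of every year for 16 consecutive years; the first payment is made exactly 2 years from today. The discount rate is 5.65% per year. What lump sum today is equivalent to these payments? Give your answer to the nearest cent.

A$490,079.43

Ordinary annuity of 16 payments, first payment at period 2.
Periodic rate r = 0.0565 per year.
The ordinary-annuity PV formula values the stream one period before the first payment (period 1); discount that back 1 periods:
PV₀ = 50,010 × [1 − (1+r)^−16] / r × (1+r)^−1 = A$490,079.43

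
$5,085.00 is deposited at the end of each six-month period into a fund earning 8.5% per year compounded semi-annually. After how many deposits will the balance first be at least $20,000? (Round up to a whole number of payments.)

4 payments

Periodic rate r = 0.085/2 per half-year; n is counted in half-years.
Ordinary annuity FV: 20,000 = 5,085 × [((1+r)^n − 1)/r].
(1+r)^n = 1 + 20,000 × r / 5,085, so n = ln(1 + 20,000·r/5,085) / ln(1+r) = 3.71.
Round up to a whole number of payments: n = 4.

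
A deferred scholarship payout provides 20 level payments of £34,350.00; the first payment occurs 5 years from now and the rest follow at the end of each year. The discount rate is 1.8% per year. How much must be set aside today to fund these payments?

£533,223.67

Ordinary annuity of 20 payments, first payment at period 5.
Periodic rate r = 0.018 per year.
The ordinary-annuity PV formula values the stream one period before the first payment (period 4); discount that back 4 periods:
PV₀ = 34,350 × [1 − (1+r)^−20] / r × (1+r)^−4 = £533,223.67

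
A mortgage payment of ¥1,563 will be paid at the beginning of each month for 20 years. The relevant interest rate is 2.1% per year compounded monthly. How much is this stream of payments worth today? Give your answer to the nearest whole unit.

This is an annuity due: 240 payments of ¥1,563 at the beginning of each month.
Periodic rate r = 0.021/12 per month; n is counted in months.
PV = PMT × [(1 − (1+r)^−n)/r] × (1+r) = 1,563 × [1 − (1+r)^−240] / r × (1+r) = ¥306,626

¥306,626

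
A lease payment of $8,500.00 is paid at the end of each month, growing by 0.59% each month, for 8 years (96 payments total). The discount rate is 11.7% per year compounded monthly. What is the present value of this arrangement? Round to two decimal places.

$677,800.62

Periodic rate r = 0.117/12 per month; n is counted in months.
Growing ordinary annuity: PV = PMT₁ × [1 − ((1+g)/(1+r))^n] / (r − g) = 8,500 × [1 − ((1+0.0059)/(1+r))^96] / (r − 0.0059) = $677,800.62.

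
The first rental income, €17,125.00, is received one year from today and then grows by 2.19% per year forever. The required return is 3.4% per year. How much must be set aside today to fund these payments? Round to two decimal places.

€1,415,289.26

Periodic rate r = 0.034 per year.
Growing perpetuity (Gordon): PV = PMT₁ / (r − g) = 17,125 / (r − 0.0219) = €1,415,289.26.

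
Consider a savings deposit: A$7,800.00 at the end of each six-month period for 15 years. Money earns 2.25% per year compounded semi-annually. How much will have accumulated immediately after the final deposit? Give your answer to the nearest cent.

A$276,502.26

This is an ordinary annuity: 30 deposits of A$7,800.00 at the end of each six-month period.
Periodic rate r = 0.0225/2 per half-year; n is counted in half-years.
FV = PMT × [((1+r)^n − 1)/r] = 7,800 × [(1+r)^30 − 1] / r = A$276,502.26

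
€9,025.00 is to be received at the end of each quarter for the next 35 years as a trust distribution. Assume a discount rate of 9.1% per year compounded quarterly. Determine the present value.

€379,692.00

This is an ordinary annuity: 140 payments of €9,025.00 at the end of each quarter.
Periodic rate r = 0.091/4 per quarter; n is counted in quarters.
PV = PMT × [(1 − (1+r)^−n)/r] = 9,025 × [1 − (1+r)^−140] / r = €379,692.00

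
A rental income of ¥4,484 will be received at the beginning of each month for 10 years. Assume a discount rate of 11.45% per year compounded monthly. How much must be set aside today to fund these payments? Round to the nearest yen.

This is an annuity due: 120 payments of ¥4,484 at the beginning of each month.
Periodic rate r = 0.1145/12 per month; n is counted in months.
PV = PMT × [(1 − (1+r)^−n)/r] × (1+r) = 4,484 × [1 − (1+r)^−120] / r × (1+r) = ¥322,628

¥322,628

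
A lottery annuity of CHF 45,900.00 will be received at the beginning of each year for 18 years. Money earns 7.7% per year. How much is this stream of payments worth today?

CHF 473,094.04

This is an annuity due: 18 payments of CHF 45,900.00 at the beginning of each year.
Periodic rate r = 0.077 per year.
PV = PMT × [(1 − (1+r)^−n)/r] × (1+r) = 45,900 × [1 − (1+r)^−18] / r × (1+r) = CHF 473,094.04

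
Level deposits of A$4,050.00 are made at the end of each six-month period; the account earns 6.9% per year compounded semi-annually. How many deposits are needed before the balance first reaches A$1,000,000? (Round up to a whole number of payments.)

67 payments

Periodic rate r = 0.069/2 per half-year; n is counted in half-years.
Ordinary annuity FV: 1,000,000 = 4,050 × [((1+r)^n − 1)/r].
(1+r)^n = 1 + 1,000,000 × r / 4,050, so n = ln(1 + 1,000,000·r/4,050) / ln(1+r) = 66.43.
Round up to a whole number of payments: n = 67.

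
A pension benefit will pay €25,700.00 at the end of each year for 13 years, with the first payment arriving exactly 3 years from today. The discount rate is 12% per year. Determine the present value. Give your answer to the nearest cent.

€131,604.91

Ordinary annuity of 13 payments, first payment at period 3.
Periodic rate r = 0.12 per year.
The ordinary-annuity PV formula values the stream one period before the first payment (period 2); discount that back 2 periods:
PV₀ = 25,700 × [1 − (1+r)^−13] / r × (1+r)^−2 = €131,604.91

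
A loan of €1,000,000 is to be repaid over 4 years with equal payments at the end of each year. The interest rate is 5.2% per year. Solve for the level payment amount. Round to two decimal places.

€283,323.16

Level ordinary annuity; solve PV = PMT × [(1 − (1+r)^−n)/r] for PMT.
Periodic rate r = 0.052 per year.
With n = 4: PMT = 1,000,000 / ([(1 − (1+r)^−n)/r]) = €283,323.16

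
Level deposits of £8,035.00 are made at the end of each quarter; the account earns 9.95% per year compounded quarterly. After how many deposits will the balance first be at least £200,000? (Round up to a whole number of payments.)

Periodic rate r = 0.0995/4 per quarter; n is counted in quarters.
Ordinary annuity FV: 200,000 = 8,035 × [((1+r)^n − 1)/r].
(1+r)^n = 1 + 200,000 × r / 8,035, so n = ln(1 + 200,000·r/8,035) / ln(1+r) = 19.61.
Round up to a whole number of payments: n = 20.

20 payments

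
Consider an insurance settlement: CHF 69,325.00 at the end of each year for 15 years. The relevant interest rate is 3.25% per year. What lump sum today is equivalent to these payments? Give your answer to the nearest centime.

CHF 812,828.64

This is an ordinary annuity: 15 payments of CHF 69,325.00 at the end of each year.
Periodic rate r = 0.0325 per year.
PV = PMT × [(1 − (1+r)^−n)/r] = 69,325 × [1 − (1+r)^−15] / r = CHF 812,828.64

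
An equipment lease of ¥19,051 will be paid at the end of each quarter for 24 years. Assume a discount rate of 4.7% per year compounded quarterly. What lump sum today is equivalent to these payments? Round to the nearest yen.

¥1,093,097

This is an ordinary annuity: 96 payments of ¥19,051 at the end of each quarter.
Periodic rate r = 0.047/4 per quarter; n is counted in quarters.
PV = PMT × [(1 − (1+r)^−n)/r] = 19,051 × [1 − (1+r)^−96] / r = ¥1,093,097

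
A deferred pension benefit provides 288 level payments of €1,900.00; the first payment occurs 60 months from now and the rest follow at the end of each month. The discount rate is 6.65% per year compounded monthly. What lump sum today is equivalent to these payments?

€197,078.76

Ordinary annuity of 288 payments, first payment at period 60.
Periodic rate r = 0.0665/12 per month; n is counted in months.
The ordinary-annuity PV formula values the stream one period before the first payment (period 59); discount that back 59 periods:
PV₀ = 1,900 × [1 − (1+r)^−288] / r × (1+r)^−59 = €197,078.76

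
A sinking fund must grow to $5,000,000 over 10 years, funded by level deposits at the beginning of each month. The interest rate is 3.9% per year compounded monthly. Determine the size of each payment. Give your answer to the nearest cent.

$34,024.70

Level annuity due; solve FV = PMT × [((1+r)^n − 1)/r] × (1+r) for PMT.
Periodic rate r = 0.039/12 per month; n is counted in months.
With n = 120: PMT = 5,000,000 / ([((1+r)^n − 1)/r] × (1+r)) = $34,024.70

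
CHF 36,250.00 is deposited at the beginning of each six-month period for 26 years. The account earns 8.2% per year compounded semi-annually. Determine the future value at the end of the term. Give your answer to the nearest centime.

CHF 6,516,861.16

This is an annuity due: 52 deposits of CHF 36,250.00 at the beginning of each six-month period.
Periodic rate r = 0.082/2 per half-year; n is counted in half-years.
FV = PMT × [((1+r)^n − 1)/r] × (1+r) = 36,250 × [(1+r)^52 − 1] / r × (1+r) = CHF 6,516,861.16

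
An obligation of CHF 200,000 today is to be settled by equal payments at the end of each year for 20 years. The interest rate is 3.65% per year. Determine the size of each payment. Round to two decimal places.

Level ordinary annuity; solve PV = PMT × [(1 − (1+r)^−n)/r] for PMT.
Periodic rate r = 0.0365 per year.
With n = 20: PMT = 200,000 / ([(1 − (1+r)^−n)/r]) = CHF 14,263.89

CHF 14,263.89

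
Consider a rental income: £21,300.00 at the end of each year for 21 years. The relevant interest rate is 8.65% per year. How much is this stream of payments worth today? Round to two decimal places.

This is an ordinary annuity: 21 payments of £21,300.00 at the end of each year.
Periodic rate r = 0.0865 per year.
PV = PMT × [(1 − (1+r)^−n)/r] = 21,300 × [1 − (1+r)^−21] / r = £203,116.78

£203,116.78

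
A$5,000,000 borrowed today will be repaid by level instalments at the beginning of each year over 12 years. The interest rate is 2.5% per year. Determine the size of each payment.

Level annuity due; solve PV = PMT × [(1 − (1+r)^−n)/r] × (1+r) for PMT.
Periodic rate r = 0.025 per year.
With n = 12: PMT = 5,000,000 / ([(1 − (1+r)^−n)/r] × (1+r)) = A$475,546.96

A$475,546.96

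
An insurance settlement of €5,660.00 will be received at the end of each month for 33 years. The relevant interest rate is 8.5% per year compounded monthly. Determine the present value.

This is an ordinary annuity: 396 payments of €5,660.00 at the end of each month.
Periodic rate r = 0.085/12 per month; n is counted in months.
PV = PMT × [(1 − (1+r)^−n)/r] = 5,660 × [1 − (1+r)^−396] / r = €750,229.93

€750,229.93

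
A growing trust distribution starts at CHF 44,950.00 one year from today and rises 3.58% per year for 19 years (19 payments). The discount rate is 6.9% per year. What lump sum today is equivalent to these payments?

Periodic rate r = 0.069 per year.
Growing ordinary annuity: PV = PMT₁ × [1 − ((1+g)/(1+r))^n] / (r − g) = 44,950 × [1 − ((1+0.0358)/(1+r))^19] / (r − 0.0358) = CHF 610,455.95.

CHF 610,455.95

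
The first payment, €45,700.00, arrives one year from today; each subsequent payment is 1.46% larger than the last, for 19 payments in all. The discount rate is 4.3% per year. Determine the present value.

Periodic rate r = 0.043 per year.
Growing ordinary annuity: PV = PMT₁ × [1 − ((1+g)/(1+r))^n] / (r − g) = 45,700 × [1 − ((1+0.0146)/(1+r))^19] / (r − 0.0146) = €656,801.17.

€656,801.17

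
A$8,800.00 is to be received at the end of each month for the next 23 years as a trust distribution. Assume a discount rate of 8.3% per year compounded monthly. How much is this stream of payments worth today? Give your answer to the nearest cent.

A$1,082,456.16

This is an ordinary annuity: 276 payments of A$8,800.00 at the end of each month.
Periodic rate r = 0.083/12 per month; n is counted in months.
PV = PMT × [(1 − (1+r)^−n)/r] = 8,800 × [1 − (1+r)^−276] / r = A$1,082,456.16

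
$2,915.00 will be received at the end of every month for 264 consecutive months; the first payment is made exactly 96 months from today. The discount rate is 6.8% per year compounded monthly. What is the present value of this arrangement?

$233,073.43

Ordinary annuity of 264 payments, first payment at period 96.
Periodic rate r = 0.068/12 per month; n is counted in months.
The ordinary-annuity PV formula values the stream one period before the first payment (period 95); discount that back 95 periods:
PV₀ = 2,915 × [1 − (1+r)^−264] / r × (1+r)^−95 = $233,073.43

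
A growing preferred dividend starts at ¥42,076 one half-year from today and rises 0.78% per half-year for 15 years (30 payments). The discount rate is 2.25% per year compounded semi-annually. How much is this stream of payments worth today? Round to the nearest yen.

Periodic rate r = 0.0225/2 per half-year; n is counted in half-years.
Growing ordinary annuity: PV = PMT₁ × [1 − ((1+g)/(1+r))^n] / (r − g) = 42,076 × [1 − ((1+0.0078)/(1+r))^30] / (r − 0.0078) = ¥1,188,411.

¥1,188,411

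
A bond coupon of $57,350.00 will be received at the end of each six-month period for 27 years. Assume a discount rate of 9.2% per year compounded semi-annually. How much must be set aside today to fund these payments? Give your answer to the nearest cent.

$1,136,822.19

This is an ordinary annuity: 54 payments of $57,350.00 at the end of each six-month period.
Periodic rate r = 0.092/2 per half-year; n is counted in half-years.
PV = PMT × [(1 − (1+r)^−n)/r] = 57,350 × [1 − (1+r)^−54] / r = $1,136,822.19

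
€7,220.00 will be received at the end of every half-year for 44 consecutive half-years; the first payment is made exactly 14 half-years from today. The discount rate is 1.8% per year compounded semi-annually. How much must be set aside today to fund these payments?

Ordinary annuity of 44 payments, first payment at period 14.
Periodic rate r = 0.018/2 per half-year; n is counted in half-years.
The ordinary-annuity PV formula values the stream one period before the first payment (period 13); discount that back 13 periods:
PV₀ = 7,220 × [1 − (1+r)^−44] / r × (1+r)^−13 = €232,627.33

€232,627.33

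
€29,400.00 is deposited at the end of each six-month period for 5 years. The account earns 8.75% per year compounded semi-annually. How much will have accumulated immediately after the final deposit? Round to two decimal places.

€359,179.23

This is an ordinary annuity: 10 deposits of €29,400.00 at the end of each six-month period.
Periodic rate r = 0.0875/2 per half-year; n is counted in half-years.
FV = PMT × [((1+r)^n − 1)/r] = 29,400 × [(1+r)^10 − 1] / r = €359,179.23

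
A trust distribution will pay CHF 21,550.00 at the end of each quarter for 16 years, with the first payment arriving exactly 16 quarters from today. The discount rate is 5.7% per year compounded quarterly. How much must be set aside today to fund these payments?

CHF 728,575.30

Ordinary annuity of 64 payments, first payment at period 16.
Periodic rate r = 0.057/4 per quarter; n is counted in quarters.
The ordinary-annuity PV formula values the stream one period before the first payment (period 15); discount that back 15 periods:
PV₀ = 21,550 × [1 − (1+r)^−64] / r × (1+r)^−15 = CHF 728,575.30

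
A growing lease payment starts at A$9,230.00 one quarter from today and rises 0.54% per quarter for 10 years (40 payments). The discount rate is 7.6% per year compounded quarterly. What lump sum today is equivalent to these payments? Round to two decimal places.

A$282,169.64

Periodic rate r = 0.076/4 per quarter; n is counted in quarters.
Growing ordinary annuity: PV = PMT₁ × [1 − ((1+g)/(1+r))^n] / (r − g) = 9,230 × [1 − ((1+0.0054)/(1+r))^40] / (r − 0.0054) = A$282,169.64.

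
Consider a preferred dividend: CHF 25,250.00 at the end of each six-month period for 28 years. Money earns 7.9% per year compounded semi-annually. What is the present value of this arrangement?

CHF 566,211.96

This is an ordinary annuity: 56 payments of CHF 25,250.00 at the end of each six-month period.
Periodic rate r = 0.079/2 per half-year; n is counted in half-years.
PV = PMT × [(1 − (1+r)^−n)/r] = 25,250 × [1 − (1+r)^−56] / r = CHF 566,211.96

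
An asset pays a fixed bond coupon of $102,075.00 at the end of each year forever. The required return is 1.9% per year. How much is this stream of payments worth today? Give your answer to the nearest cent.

Periodic rate r = 0.019 per year.
Level perpetuity: PV = PMT / r = 102,075 / (0.019) = $5,372,368.42.

$5,372,368.42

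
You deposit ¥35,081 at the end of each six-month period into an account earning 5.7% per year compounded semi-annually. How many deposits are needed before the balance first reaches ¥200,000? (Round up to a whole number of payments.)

Periodic rate r = 0.057/2 per half-year; n is counted in half-years.
Ordinary annuity FV: 200,000 = 35,081 × [((1+r)^n − 1)/r].
(1+r)^n = 1 + 200,000 × r / 35,081, so n = ln(1 + 200,000·r/35,081) / ln(1+r) = 5.36.
Round up to a whole number of payments: n = 6.

6 payments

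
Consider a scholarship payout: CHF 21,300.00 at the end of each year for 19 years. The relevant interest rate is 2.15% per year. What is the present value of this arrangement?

This is an ordinary annuity: 19 payments of CHF 21,300.00 at the end of each year.
Periodic rate r = 0.0215 per year.
PV = PMT × [(1 − (1+r)^−n)/r] = 21,300 × [1 − (1+r)^−19] / r = CHF 329,377.01

CHF 329,377.01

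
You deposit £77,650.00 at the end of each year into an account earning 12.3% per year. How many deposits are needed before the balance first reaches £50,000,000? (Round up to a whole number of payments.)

Periodic rate r = 0.123 per year.
Ordinary annuity FV: 50,000,000 = 77,650 × [((1+r)^n − 1)/r].
(1+r)^n = 1 + 50,000,000 × r / 77,650, so n = ln(1 + 50,000,000·r/77,650) / ln(1+r) = 37.80.
Round up to a whole number of payments: n = 38.

38 payments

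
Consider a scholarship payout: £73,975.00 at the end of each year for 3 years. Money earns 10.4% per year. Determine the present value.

£182,677.07

This is an ordinary annuity: 3 payments of £73,975.00 at the end of each year.
Periodic rate r = 0.104 per year.
PV = PMT × [(1 − (1+r)^−n)/r] = 73,975 × [1 − (1+r)^−3] / r = £182,677.07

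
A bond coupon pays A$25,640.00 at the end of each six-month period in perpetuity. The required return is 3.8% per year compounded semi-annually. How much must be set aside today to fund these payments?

A$1,349,473.68

Periodic rate r = 0.038/2 per half-year.
Level perpetuity: PV = PMT / r = 25,640 / (0.038/2) = A$1,349,473.68.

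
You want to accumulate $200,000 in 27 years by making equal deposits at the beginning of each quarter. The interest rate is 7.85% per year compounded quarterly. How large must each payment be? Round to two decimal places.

Level annuity due; solve FV = PMT × [((1+r)^n − 1)/r] × (1+r) for PMT.
Periodic rate r = 0.0785/4 per quarter; n is counted in quarters.
With n = 108: PMT = 200,000 / ([((1+r)^n − 1)/r] × (1+r)) = $537.80

$537.80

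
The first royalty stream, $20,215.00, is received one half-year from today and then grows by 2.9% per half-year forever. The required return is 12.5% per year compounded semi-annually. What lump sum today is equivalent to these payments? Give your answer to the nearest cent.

$603,432.84

Periodic rate r = 0.125/2 per half-year.
Growing perpetuity (Gordon): PV = PMT₁ / (r − g) = 20,215 / (r − 0.029) = $603,432.84.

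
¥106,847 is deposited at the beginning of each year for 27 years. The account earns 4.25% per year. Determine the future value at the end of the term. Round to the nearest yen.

¥5,442,227

This is an annuity due: 27 deposits of ¥106,847 at the beginning of each year.
Periodic rate r = 0.0425 per year.
FV = PMT × [((1+r)^n − 1)/r] × (1+r) = 106,847 × [(1+r)^27 − 1] / r × (1+r) = ¥5,442,227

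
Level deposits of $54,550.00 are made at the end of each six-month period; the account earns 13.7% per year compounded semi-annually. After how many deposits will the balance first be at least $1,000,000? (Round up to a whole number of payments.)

13 payments

Periodic rate r = 0.137/2 per half-year; n is counted in half-years.
Ordinary annuity FV: 1,000,000 = 54,550 × [((1+r)^n − 1)/r].
(1+r)^n = 1 + 1,000,000 × r / 54,550, so n = ln(1 + 1,000,000·r/54,550) / ln(1+r) = 12.28.
Round up to a whole number of payments: n = 13.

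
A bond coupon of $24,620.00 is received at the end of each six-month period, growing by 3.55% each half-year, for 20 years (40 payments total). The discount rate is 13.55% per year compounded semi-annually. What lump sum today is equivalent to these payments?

$539,549.43

Periodic rate r = 0.1355/2 per half-year; n is counted in half-years.
Growing ordinary annuity: PV = PMT₁ × [1 − ((1+g)/(1+r))^n] / (r − g) = 24,620 × [1 − ((1+0.0355)/(1+r))^40] / (r − 0.0355) = $539,549.43.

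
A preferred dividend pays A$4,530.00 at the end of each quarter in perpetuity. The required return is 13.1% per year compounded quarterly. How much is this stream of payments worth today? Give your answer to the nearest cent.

Periodic rate r = 0.131/4 per quarter.
Level perpetuity: PV = PMT / r = 4,530 / (0.131/4) = A$138,320.61.

A$138,320.61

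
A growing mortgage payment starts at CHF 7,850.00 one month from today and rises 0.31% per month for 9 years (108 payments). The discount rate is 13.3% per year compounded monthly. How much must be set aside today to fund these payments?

CHF 565,591.77

Periodic rate r = 0.133/12 per month; n is counted in months.
Growing ordinary annuity: PV = PMT₁ × [1 − ((1+g)/(1+r))^n] / (r − g) = 7,850 × [1 − ((1+0.0031)/(1+r))^108] / (r − 0.0031) = CHF 565,591.77.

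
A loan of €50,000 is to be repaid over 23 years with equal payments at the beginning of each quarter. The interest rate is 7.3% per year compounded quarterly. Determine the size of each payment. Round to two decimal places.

€1,105.54

Level annuity due; solve PV = PMT × [(1 − (1+r)^−n)/r] × (1+r) for PMT.
Periodic rate r = 0.073/4 per quarter; n is counted in quarters.
With n = 92: PMT = 50,000 / ([(1 − (1+r)^−n)/r] × (1+r)) = €1,105.54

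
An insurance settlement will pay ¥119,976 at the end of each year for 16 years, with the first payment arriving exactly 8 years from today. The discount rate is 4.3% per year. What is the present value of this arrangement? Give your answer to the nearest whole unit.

¥1,018,488

Ordinary annuity of 16 payments, first payment at period 8.
Periodic rate r = 0.043 per year.
The ordinary-annuity PV formula values the stream one period before the first payment (period 7); discount that back 7 periods:
PV₀ = 119,976 × [1 − (1+r)^−16] / r × (1+r)^−7 = ¥1,018,488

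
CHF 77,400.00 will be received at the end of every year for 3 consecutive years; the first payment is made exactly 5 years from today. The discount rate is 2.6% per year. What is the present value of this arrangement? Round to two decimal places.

Ordinary annuity of 3 payments, first payment at period 5.
Periodic rate r = 0.026 per year.
The ordinary-annuity PV formula values the stream one period before the first payment (period 4); discount that back 4 periods:
PV₀ = 77,400 × [1 − (1+r)^−3] / r × (1+r)^−4 = CHF 199,100.99

CHF 199,100.99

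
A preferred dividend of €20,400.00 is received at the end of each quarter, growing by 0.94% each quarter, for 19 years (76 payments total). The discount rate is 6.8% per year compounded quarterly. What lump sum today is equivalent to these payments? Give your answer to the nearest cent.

€1,166,339.11

Periodic rate r = 0.068/4 per quarter; n is counted in quarters.
Growing ordinary annuity: PV = PMT₁ × [1 − ((1+g)/(1+r))^n] / (r − g) = 20,400 × [1 − ((1+0.0094)/(1+r))^76] / (r − 0.0094) = €1,166,339.11.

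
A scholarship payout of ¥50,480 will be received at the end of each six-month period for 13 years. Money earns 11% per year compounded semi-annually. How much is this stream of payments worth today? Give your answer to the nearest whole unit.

This is an ordinary annuity: 26 payments of ¥50,480 at the end of each six-month period.
Periodic rate r = 0.11/2 per half-year; n is counted in half-years.
PV = PMT × [(1 − (1+r)^−n)/r] = 50,480 × [1 − (1+r)^−26] / r = ¥689,683

¥689,683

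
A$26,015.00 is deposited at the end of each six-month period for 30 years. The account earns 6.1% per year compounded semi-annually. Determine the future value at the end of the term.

This is an ordinary annuity: 60 deposits of A$26,015.00 at the end of each six-month period.
Periodic rate r = 0.061/2 per half-year; n is counted in half-years.
FV = PMT × [((1+r)^n − 1)/r] = 26,015 × [(1+r)^60 − 1] / r = A$4,320,779.15

A$4,320,779.15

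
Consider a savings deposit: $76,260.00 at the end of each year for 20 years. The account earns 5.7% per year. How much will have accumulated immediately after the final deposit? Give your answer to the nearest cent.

$2,716,459.50

This is an ordinary annuity: 20 deposits of $76,260.00 at the end of each year.
Periodic rate r = 0.057 per year.
FV = PMT × [((1+r)^n − 1)/r] = 76,260 × [(1+r)^20 − 1] / r = $2,716,459.50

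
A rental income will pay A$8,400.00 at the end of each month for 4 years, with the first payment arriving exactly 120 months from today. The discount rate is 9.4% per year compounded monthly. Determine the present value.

Ordinary annuity of 48 payments, first payment at period 120.
Periodic rate r = 0.094/12 per month; n is counted in months.
The ordinary-annuity PV formula values the stream one period before the first payment (period 119); discount that back 119 periods:
PV₀ = 8,400 × [1 − (1+r)^−48] / r × (1+r)^−119 = A$132,365.19

A$132,365.19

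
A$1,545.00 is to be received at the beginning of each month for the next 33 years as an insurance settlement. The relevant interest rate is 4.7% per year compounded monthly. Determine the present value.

A$311,789.35

This is an annuity due: 396 payments of A$1,545.00 at the beginning of each month.
Periodic rate r = 0.047/12 per month; n is counted in months.
PV = PMT × [(1 − (1+r)^−n)/r] × (1+r) = 1,545 × [1 − (1+r)^−396] / r × (1+r) = A$311,789.35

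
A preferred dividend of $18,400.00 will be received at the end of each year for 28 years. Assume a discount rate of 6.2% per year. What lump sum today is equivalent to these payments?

$241,701.08

This is an ordinary annuity: 28 payments of $18,400.00 at the end of each year.
Periodic rate r = 0.062 per year.
PV = PMT × [(1 − (1+r)^−n)/r] = 18,400 × [1 − (1+r)^−28] / r = $241,701.08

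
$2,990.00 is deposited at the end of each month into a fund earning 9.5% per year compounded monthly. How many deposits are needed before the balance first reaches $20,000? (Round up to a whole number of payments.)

7 payments

Periodic rate r = 0.095/12 per month; n is counted in months.
Ordinary annuity FV: 20,000 = 2,990 × [((1+r)^n − 1)/r].
(1+r)^n = 1 + 20,000 × r / 2,990, so n = ln(1 + 20,000·r/2,990) / ln(1+r) = 6.54.
Round up to a whole number of payments: n = 7.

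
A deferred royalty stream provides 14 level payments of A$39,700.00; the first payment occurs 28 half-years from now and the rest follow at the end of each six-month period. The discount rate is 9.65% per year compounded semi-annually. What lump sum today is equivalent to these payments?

A$111,349.29

Ordinary annuity of 14 payments, first payment at period 28.
Periodic rate r = 0.0965/2 per half-year; n is counted in half-years.
The ordinary-annuity PV formula values the stream one period before the first payment (period 27); discount that back 27 periods:
PV₀ = 39,700 × [1 − (1+r)^−14] / r × (1+r)^−27 = A$111,349.29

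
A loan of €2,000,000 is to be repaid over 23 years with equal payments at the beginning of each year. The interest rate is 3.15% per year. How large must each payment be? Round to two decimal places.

Level annuity due; solve PV = PMT × [(1 − (1+r)^−n)/r] × (1+r) for PMT.
Periodic rate r = 0.0315 per year.
With n = 23: PMT = 2,000,000 / ([(1 − (1+r)^−n)/r] × (1+r)) = €119,760.13

€119,760.13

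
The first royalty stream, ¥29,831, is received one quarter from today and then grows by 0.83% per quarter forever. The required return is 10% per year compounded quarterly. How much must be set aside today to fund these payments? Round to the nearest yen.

Periodic rate r = 0.1/4 per quarter.
Growing perpetuity (Gordon): PV = PMT₁ / (r − g) = 29,831 / (r − 0.0083) = ¥1,786,287.

¥1,786,287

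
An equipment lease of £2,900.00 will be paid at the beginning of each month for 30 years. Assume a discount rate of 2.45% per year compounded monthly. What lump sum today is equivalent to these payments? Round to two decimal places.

£740,312.56

This is an annuity due: 360 payments of £2,900.00 at the beginning of each month.
Periodic rate r = 0.0245/12 per month; n is counted in months.
PV = PMT × [(1 − (1+r)^−n)/r] × (1+r) = 2,900 × [1 − (1+r)^−360] / r × (1+r) = £740,312.56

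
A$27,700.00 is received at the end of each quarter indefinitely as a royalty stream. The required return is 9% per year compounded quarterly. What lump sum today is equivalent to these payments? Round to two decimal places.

Periodic rate r = 0.09/4 per quarter.
Level perpetuity: PV = PMT / r = 27,700 / (0.09/4) = A$1,231,111.11.

A$1,231,111.11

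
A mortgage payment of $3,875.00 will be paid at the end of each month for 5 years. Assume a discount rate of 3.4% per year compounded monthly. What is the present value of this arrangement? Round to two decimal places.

$213,533.96

This is an ordinary annuity: 60 payments of $3,875.00 at the end of each month.
Periodic rate r = 0.034/12 per month; n is counted in months.
PV = PMT × [(1 − (1+r)^−n)/r] = 3,875 × [1 − (1+r)^−60] / r = $213,533.96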